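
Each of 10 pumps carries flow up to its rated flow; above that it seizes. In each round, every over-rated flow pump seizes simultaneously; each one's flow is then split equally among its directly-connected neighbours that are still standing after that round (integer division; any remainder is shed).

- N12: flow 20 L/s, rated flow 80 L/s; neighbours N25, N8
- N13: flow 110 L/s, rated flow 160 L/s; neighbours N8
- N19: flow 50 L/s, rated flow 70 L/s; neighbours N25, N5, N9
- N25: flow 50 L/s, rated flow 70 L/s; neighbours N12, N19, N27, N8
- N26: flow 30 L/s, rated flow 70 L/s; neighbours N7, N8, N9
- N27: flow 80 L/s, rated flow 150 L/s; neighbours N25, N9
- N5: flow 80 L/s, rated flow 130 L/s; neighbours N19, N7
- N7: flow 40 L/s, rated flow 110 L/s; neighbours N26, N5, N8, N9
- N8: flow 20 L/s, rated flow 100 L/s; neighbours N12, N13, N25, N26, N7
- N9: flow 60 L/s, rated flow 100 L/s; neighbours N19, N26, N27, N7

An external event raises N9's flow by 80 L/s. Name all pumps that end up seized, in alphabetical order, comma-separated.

N19, N25, N9

Round 1 — N9 at 140 > 100. N9 seizes.
  N9 sheds 140 L/s to N19, N26, N27, N7: 35 each.
    N19: 50+35 = 85 > 70
    N26: 30+35 = 65 ≤ 70
    N27: 80+35 = 115 ≤ 150
    N7: 40+35 = 75 ≤ 110
Round 2 — N19 seizes.
  N19 sheds 85 L/s to N25, N5: 42 each (1 lost).
    N25: 50+42 = 92 > 70
    N5: 80+42 = 122 ≤ 130
Round 3 — N25 seizes.
  N25 sheds 92 L/s to N12, N27, N8: 30 each (2 lost).
    N12: 20+30 = 50 ≤ 80
    N27: 115+30 = 145 ≤ 150
    N8: 20+30 = 50 ≤ 100
No further seizures.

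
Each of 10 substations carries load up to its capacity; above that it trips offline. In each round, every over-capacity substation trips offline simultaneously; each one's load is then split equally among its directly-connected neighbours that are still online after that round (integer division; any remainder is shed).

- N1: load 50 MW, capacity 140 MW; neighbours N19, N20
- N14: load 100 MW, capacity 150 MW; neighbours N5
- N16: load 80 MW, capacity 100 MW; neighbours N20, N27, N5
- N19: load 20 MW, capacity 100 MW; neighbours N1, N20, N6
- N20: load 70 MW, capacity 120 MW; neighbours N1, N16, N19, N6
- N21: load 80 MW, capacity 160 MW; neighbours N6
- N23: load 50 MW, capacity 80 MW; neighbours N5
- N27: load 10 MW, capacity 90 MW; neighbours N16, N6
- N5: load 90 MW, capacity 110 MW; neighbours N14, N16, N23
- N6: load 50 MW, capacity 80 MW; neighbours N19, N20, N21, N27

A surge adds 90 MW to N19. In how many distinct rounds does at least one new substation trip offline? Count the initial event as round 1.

Round 1 — N19 at 110 > 100. N19 trips offline.
  N19 sheds 110 MW to N1, N20, N6: 36 each (2 lost).
    N1: 50+36 = 86 ≤ 140
    N20: 70+36 = 106 ≤ 120
    N6: 50+36 = 86 > 80
Round 2 — N6 trips offline.
  N6 sheds 86 MW to N20, N21, N27: 28 each (2 lost).
    N20: 106+28 = 134 > 120
    N21: 80+28 = 108 ≤ 160
    N27: 10+28 = 38 ≤ 90
Round 3 — N20 trips offline.
  N20 sheds 134 MW to N1, N16: 67 each.
    N1: 86+67 = 153 > 140
    N16: 80+67 = 147 > 100
Round 4 — N1, N16 trip offline.
  N1 sheds 153 MW: no online neighbours, lost.
  N16 sheds 147 MW to N27, N5: 73 each (1 lost).
    N27: 38+73 = 111 > 90
    N5: 90+73 = 163 > 110
Round 5 — N27, N5 trip offline.
  N27 sheds 111 MW: no online neighbours, lost.
  N5 sheds 163 MW to N14, N23: 81 each (1 lost).
    N14: 100+81 = 181 > 150
    N23: 50+81 = 131 > 80
Round 6 — N14, N23 trip offline.
  N14 sheds 181 MW: no online neighbours, lost.
  N23 sheds 131 MW: no online neighbours, lost.
No further trips.

6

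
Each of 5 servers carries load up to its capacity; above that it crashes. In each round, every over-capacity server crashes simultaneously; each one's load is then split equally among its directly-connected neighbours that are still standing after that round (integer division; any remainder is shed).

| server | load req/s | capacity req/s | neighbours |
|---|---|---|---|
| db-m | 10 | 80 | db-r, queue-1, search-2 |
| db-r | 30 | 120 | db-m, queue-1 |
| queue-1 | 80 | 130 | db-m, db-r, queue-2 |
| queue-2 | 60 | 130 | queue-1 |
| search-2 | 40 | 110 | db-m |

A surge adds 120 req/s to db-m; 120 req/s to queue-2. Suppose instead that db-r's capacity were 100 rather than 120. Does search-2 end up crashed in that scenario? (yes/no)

With db-r's capacity at 100:
Round 1 — db-m at 130 > 80; queue-2 at 180 > 130. db-m, queue-2 crash.
  db-m sheds 130 req/s to db-r, queue-1, search-2: 43 each (1 lost).
    db-r: 30+43 = 73 ≤ 100
    queue-1: 80+43 = 123 ≤ 130
    search-2: 40+43 = 83 ≤ 110
  queue-2 sheds 180 req/s to queue-1: 180 each.
    queue-1: 123+180 = 303 > 130
Round 2 — queue-1 crashes.
  queue-1 sheds 303 req/s to db-r: 303 each.
    db-r: 73+303 = 376 > 100
Round 3 — db-r crashes.
  db-r sheds 376 req/s: no online neighbours, lost.
No further crashes.

no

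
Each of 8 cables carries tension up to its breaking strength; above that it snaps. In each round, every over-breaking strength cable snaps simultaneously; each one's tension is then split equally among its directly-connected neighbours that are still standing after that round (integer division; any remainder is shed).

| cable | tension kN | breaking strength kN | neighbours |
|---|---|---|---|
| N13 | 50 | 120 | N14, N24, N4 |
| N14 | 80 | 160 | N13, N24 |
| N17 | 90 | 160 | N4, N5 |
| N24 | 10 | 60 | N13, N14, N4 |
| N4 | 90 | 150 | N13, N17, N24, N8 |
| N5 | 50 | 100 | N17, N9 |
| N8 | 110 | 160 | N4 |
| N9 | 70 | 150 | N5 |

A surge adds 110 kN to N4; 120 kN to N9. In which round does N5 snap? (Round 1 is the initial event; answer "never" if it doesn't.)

2

Round 1 — N4 at 200 > 150; N9 at 190 > 150. N4, N9 snap.
  N4 sheds 200 kN to N13, N17, N24, N8: 50 each.
    N13: 50+50 = 100 ≤ 120
    N17: 90+50 = 140 ≤ 160
    N24: 10+50 = 60 ≤ 60
    N8: 110+50 = 160 ≤ 160
  N9 sheds 190 kN to N5: 190 each.
    N5: 50+190 = 240 > 100
Round 2 — N5 snaps.
  N5 sheds 240 kN to N17: 240 each.
    N17: 140+240 = 380 > 160
Round 3 — N17 snaps.
  N17 sheds 380 kN: no online neighbours, lost.
No further breaks.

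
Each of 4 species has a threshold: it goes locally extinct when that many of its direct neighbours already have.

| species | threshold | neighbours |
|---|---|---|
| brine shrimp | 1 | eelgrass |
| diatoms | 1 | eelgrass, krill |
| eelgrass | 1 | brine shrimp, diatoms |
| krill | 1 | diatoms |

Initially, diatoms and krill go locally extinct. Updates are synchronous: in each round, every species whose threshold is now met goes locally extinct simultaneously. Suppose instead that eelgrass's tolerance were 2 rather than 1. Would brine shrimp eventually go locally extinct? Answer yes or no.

With eelgrass's tolerance at 2:
Round 1 — diatoms, krill go locally extinct (initial).
Round 2 — no new extinctions; cascade stops.

no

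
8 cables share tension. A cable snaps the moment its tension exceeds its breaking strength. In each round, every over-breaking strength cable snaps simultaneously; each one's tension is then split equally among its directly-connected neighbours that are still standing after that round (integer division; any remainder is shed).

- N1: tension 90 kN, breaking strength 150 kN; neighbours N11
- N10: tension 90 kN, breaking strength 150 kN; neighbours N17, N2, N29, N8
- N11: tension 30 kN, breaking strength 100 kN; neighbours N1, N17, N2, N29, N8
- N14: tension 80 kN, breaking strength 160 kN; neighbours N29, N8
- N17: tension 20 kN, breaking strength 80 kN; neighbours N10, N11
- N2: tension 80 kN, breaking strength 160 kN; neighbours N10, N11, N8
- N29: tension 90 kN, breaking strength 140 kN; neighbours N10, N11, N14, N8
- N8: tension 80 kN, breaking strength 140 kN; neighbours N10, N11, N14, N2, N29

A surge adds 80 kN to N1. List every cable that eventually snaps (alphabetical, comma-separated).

Round 1 — N1 at 170 > 150. N1 snaps.
  N1 sheds 170 kN to N11: 170 each.
    N11: 30+170 = 200 > 100
Round 2 — N11 snaps.
  N11 sheds 200 kN to N17, N2, N29, N8: 50 each.
    N17: 20+50 = 70 ≤ 80
    N2: 80+50 = 130 ≤ 160
    N29: 90+50 = 140 ≤ 140
    N8: 80+50 = 130 ≤ 140
No further breaks.

N1, N11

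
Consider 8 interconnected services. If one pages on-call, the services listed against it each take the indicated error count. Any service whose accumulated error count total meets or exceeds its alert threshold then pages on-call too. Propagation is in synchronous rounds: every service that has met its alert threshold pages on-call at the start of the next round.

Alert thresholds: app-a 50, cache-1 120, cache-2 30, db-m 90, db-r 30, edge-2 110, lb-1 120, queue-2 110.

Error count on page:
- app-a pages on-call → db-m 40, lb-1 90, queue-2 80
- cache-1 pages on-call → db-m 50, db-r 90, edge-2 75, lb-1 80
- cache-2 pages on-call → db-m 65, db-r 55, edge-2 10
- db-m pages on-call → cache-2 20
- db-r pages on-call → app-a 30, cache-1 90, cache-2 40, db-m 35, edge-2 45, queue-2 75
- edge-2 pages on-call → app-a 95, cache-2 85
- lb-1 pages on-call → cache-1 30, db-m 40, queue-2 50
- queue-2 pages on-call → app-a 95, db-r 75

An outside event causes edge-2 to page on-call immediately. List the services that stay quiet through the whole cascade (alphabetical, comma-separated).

cache-1, lb-1

Round 1 — edge-2 pages on-call (initial).
  app-a: +95 → 95 ≥ 50
  cache-2: +85 → 85 ≥ 30
Round 2 — app-a, cache-2 page on-call.
  db-m: +40+65 → 105 ≥ 90
  db-r: +55 → 55 ≥ 30
  lb-1: +90 → 90 < 120
  queue-2: +80 → 80 < 110
Round 3 — db-m, db-r page on-call.
  cache-1: +90 → 90 < 120
  queue-2: +75 → 155 ≥ 110
Round 4 — queue-2 pages on-call.
No further pages.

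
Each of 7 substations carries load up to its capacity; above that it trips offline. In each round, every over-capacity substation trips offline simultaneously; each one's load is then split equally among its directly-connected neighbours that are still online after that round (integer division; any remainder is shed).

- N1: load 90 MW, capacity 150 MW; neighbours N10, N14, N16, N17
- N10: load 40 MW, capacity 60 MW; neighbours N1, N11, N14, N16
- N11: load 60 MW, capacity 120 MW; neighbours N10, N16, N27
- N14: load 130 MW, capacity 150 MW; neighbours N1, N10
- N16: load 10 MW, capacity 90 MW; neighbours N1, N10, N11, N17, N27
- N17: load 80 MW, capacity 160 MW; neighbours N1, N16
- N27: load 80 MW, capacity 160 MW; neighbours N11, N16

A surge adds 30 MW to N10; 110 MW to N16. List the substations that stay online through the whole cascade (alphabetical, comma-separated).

N11, N27

Round 1 — N10 at 70 > 60; N16 at 120 > 90. N10, N16 trip offline.
  N10 sheds 70 MW to N1, N11, N14: 23 each (1 lost).
    N1: 90+23 = 113 ≤ 150
    N11: 60+23 = 83 ≤ 120
    N14: 130+23 = 153 > 150
  N16 sheds 120 MW to N1, N11, N17, N27: 30 each.
    N1: 113+30 = 143 ≤ 150
    N11: 83+30 = 113 ≤ 120
    N17: 80+30 = 110 ≤ 160
    N27: 80+30 = 110 ≤ 160
Round 2 — N14 trips offline.
  N14 sheds 153 MW to N1: 153 each.
    N1: 143+153 = 296 > 150
Round 3 — N1 trips offline.
  N1 sheds 296 MW to N17: 296 each.
    N17: 110+296 = 406 > 160
Round 4 — N17 trips offline.
  N17 sheds 406 MW: no online neighbours, lost.
No further trips.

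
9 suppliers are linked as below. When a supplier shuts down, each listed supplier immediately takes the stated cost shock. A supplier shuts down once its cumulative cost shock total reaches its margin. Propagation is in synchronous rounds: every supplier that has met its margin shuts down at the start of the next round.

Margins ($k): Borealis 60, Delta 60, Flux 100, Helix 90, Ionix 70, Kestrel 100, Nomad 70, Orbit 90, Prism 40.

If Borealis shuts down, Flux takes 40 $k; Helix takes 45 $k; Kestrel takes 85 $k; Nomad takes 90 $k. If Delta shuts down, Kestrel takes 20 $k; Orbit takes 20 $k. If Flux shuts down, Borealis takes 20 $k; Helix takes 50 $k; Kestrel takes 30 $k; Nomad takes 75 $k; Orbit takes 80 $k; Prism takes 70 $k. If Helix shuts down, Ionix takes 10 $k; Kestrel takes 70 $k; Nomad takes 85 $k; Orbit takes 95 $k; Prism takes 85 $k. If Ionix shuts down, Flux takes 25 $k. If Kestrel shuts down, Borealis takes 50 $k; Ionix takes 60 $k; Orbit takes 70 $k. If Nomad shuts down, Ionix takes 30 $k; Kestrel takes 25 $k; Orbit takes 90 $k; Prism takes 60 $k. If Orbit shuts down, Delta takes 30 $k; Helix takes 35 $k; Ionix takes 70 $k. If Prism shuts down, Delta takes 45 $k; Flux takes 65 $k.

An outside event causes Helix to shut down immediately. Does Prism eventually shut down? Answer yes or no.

yes

Round 1 — Helix shuts down (initial).
  Ionix: +10 → 10 < 70
  Kestrel: +70 → 70 < 100
  Nomad: +85 → 85 ≥ 70
  Orbit: +95 → 95 ≥ 90
  Prism: +85 → 85 ≥ 40
Round 2 — Nomad, Orbit, Prism shut down.
  Delta: +30+45 → 75 ≥ 60
  Flux: +65 → 65 < 100
  Ionix: +30+70 → 110 ≥ 70
  Kestrel: +25 → 95 < 100
Round 3 — Delta, Ionix shut down.
  Flux: +25 → 90 < 100
  Kestrel: +20 → 115 ≥ 100
Round 4 — Kestrel shuts down.
  Borealis: +50 → 50 < 60
No further shutdowns.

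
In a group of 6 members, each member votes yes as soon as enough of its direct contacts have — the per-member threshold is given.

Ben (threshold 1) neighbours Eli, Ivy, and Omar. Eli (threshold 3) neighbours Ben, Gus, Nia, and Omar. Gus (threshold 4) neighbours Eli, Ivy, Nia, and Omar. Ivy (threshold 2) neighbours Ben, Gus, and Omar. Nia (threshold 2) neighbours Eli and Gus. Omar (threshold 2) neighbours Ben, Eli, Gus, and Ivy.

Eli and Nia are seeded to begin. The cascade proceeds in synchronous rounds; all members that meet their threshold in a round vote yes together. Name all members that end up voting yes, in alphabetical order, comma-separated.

Round 1 — Eli, Nia vote yes (initial).
Round 2 — checking thresholds:
  Ben: 1 of 3 neighbours ≥ 1, votes yes.
  Gus: 2 of 4 neighbours < 4, below threshold.
  Omar: 1 of 4 neighbours < 2, below threshold.
Round 3 — checking thresholds:
  Gus: 2 of 4 neighbours < 4, below threshold.
  Ivy: 1 of 3 neighbours < 2, below threshold.
  Omar: 2 of 4 neighbours ≥ 2, votes yes.
Round 4 — checking thresholds:
  Gus: 3 of 4 neighbours < 4, below threshold.
  Ivy: 2 of 3 neighbours ≥ 2, votes yes.
Round 5 — checking thresholds:
  Gus: 4 of 4 neighbours ≥ 4, votes yes.
Round 6 — no new yes votes; cascade stops.

Ben, Eli, Gus, Ivy, Nia, Omar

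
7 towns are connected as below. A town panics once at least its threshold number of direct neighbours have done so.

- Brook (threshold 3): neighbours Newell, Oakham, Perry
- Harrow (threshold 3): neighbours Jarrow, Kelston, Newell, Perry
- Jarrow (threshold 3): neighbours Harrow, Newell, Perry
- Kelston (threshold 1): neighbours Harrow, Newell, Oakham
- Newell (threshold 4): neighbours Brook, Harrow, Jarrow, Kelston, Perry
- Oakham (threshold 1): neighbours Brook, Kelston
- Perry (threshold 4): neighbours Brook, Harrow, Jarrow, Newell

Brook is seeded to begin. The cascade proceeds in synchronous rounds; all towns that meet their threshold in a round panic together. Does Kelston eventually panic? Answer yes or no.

yes

Round 1 — Brook panics (initial).
Round 2 — checking thresholds:
  Newell: 1 of 5 neighbours < 4, below threshold.
  Oakham: 1 of 2 neighbours ≥ 1, panics.
  Perry: 1 of 4 neighbours < 4, below threshold.
Round 3 — checking thresholds:
  Kelston: 1 of 3 neighbours ≥ 1, panics.
  Newell: 1 of 5 neighbours < 4, below threshold.
  Perry: 1 of 4 neighbours < 4, below threshold.
Round 4 — no new panics; cascade stops.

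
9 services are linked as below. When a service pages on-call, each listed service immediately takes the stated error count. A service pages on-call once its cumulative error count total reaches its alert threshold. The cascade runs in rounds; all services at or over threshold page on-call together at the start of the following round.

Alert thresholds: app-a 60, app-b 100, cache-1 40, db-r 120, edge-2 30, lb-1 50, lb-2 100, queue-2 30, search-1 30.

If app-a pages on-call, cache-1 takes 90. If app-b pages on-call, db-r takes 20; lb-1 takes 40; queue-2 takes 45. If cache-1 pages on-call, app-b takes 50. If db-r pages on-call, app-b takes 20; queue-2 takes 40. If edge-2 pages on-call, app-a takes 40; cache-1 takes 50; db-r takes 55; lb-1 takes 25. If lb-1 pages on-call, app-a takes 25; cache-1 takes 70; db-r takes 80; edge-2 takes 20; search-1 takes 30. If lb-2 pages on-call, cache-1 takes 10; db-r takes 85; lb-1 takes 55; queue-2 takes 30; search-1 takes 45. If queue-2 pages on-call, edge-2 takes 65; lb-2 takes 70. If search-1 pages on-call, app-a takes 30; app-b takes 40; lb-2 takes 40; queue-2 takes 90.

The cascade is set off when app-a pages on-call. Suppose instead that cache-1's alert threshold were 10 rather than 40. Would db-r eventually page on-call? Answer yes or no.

no

With cache-1's alert threshold at 10:
Round 1 — app-a pages on-call (initial).
  cache-1: +90 → 90 ≥ 10
Round 2 — cache-1 pages on-call.
  app-b: +50 → 50 < 100
No further pages.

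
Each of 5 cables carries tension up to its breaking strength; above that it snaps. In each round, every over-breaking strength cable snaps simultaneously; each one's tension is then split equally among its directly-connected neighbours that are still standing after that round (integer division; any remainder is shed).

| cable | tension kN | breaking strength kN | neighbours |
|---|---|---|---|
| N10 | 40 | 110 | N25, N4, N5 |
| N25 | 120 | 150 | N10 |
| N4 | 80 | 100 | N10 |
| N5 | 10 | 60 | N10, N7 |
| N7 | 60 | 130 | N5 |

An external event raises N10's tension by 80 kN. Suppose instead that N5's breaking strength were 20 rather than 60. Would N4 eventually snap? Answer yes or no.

With N5's breaking strength at 20:
Round 1 — N10 at 120 > 110. N10 snaps.
  N10 sheds 120 kN to N25, N4, N5: 40 each.
    N25: 120+40 = 160 > 150
    N4: 80+40 = 120 > 100
    N5: 10+40 = 50 > 20
Round 2 — N25, N4, N5 snap.
  N25 sheds 160 kN: no online neighbours, lost.
  N4 sheds 120 kN: no online neighbours, lost.
  N5 sheds 50 kN to N7: 50 each.
    N7: 60+50 = 110 ≤ 130
No further breaks.

yes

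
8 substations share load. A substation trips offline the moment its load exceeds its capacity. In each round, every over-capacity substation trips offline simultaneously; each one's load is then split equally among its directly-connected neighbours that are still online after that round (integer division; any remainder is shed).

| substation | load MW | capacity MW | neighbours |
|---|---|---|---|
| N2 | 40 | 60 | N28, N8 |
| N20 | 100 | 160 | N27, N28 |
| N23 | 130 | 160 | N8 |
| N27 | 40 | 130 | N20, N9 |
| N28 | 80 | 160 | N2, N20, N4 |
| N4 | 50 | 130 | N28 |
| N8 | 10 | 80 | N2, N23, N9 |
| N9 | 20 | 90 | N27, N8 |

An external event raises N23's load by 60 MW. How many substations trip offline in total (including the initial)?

Round 1 — N23 at 190 > 160. N23 trips offline.
  N23 sheds 190 MW to N8: 190 each.
    N8: 10+190 = 200 > 80
Round 2 — N8 trips offline.
  N8 sheds 200 MW to N2, N9: 100 each.
    N2: 40+100 = 140 > 60
    N9: 20+100 = 120 > 90
Round 3 — N2, N9 trip offline.
  N2 sheds 140 MW to N28: 140 each.
    N28: 80+140 = 220 > 160
  N9 sheds 120 MW to N27: 120 each.
    N27: 40+120 = 160 > 130
Round 4 — N27, N28 trip offline.
  N27 sheds 160 MW to N20: 160 each.
    N20: 100+160 = 260 > 160
  N28 sheds 220 MW to N20, N4: 110 each.
    N20: 260+110 = 370 > 160
    N4: 50+110 = 160 > 130
Round 5 — N20, N4 trip offline.
  N20 sheds 370 MW: no online neighbours, lost.
  N4 sheds 160 MW: no online neighbours, lost.
No further trips.

8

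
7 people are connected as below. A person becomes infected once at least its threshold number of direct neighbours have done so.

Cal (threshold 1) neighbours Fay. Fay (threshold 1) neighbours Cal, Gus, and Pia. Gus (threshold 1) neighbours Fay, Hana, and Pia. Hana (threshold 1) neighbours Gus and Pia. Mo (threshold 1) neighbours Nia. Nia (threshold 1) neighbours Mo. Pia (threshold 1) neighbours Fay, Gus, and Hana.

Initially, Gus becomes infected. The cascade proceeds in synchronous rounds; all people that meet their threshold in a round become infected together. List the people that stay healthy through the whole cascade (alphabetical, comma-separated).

Round 1 — Gus becomes infected (initial).
Round 2 — checking thresholds:
  Fay: 1 of 3 neighbours ≥ 1, becomes infected.
  Hana: 1 of 2 neighbours ≥ 1, becomes infected.
  Pia: 1 of 3 neighbours ≥ 1, becomes infected.
Round 3 — checking thresholds:
  Cal: 1 of 1 neighbours ≥ 1, becomes infected.
Round 4 — no new infections; cascade stops.

Mo, Nia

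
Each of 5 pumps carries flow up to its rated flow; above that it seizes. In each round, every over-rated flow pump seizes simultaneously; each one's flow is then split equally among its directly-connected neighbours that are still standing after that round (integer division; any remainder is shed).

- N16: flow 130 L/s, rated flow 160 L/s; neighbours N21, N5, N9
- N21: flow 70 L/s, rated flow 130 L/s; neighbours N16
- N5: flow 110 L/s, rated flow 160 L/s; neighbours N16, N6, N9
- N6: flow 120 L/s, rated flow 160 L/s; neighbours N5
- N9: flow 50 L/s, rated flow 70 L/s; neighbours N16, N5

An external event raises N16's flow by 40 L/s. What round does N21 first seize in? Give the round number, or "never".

never

Round 1 — N16 at 170 > 160. N16 seizes.
  N16 sheds 170 L/s to N21, N5, N9: 56 each (2 lost).
    N21: 70+56 = 126 ≤ 130
    N5: 110+56 = 166 > 160
    N9: 50+56 = 106 > 70
Round 2 — N5, N9 seize.
  N5 sheds 166 L/s to N6: 166 each.
    N6: 120+166 = 286 > 160
  N9 sheds 106 L/s: no online neighbours, lost.
Round 3 — N6 seizes.
  N6 sheds 286 L/s: no online neighbours, lost.
No further seizures.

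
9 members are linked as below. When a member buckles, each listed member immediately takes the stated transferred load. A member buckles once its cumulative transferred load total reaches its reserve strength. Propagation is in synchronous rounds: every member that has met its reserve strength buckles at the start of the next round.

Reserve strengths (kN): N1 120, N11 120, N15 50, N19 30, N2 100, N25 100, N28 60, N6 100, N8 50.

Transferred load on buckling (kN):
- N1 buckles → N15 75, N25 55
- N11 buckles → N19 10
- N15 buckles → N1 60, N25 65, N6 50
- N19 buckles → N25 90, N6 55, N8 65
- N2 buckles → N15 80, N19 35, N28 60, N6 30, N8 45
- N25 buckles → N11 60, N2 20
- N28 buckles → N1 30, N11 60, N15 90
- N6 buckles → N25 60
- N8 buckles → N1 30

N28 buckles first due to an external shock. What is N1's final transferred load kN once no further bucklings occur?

90

Round 1 — N28 buckles (initial).
  N1: +30 → 30 < 120
  N11: +60 → 60 < 120
  N15: +90 → 90 ≥ 50
Round 2 — N15 buckles.
  N1: +60 → 90 < 120
  N25: +65 → 65 < 100
  N6: +50 → 50 < 100
No further bucklings.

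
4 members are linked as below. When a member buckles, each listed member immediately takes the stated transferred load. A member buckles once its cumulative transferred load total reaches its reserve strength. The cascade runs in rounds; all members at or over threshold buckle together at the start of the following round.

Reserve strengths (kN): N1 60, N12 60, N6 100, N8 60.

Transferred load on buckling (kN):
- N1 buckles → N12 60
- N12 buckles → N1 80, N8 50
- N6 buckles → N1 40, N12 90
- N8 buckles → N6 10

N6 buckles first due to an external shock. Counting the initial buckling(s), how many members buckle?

Round 1 — N6 buckles (initial).
  N1: +40 → 40 < 60
  N12: +90 → 90 ≥ 60
Round 2 — N12 buckles.
  N1: +80 → 120 ≥ 60
  N8: +50 → 50 < 60
Round 3 — N1 buckles.
No further bucklings.

3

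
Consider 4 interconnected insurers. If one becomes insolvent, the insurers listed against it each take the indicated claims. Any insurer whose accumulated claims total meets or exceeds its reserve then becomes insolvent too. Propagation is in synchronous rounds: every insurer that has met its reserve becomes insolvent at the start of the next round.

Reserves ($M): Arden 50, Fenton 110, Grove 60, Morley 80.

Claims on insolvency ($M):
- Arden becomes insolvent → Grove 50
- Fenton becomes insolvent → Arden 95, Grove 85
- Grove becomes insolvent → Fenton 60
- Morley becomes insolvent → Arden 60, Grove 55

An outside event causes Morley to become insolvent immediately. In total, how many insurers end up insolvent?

Round 1 — Morley becomes insolvent (initial).
  Arden: +60 → 60 ≥ 50
  Grove: +55 → 55 < 60
Round 2 — Arden becomes insolvent.
  Grove: +50 → 105 ≥ 60
Round 3 — Grove becomes insolvent.
  Fenton: +60 → 60 < 110
No further insolvencies.

3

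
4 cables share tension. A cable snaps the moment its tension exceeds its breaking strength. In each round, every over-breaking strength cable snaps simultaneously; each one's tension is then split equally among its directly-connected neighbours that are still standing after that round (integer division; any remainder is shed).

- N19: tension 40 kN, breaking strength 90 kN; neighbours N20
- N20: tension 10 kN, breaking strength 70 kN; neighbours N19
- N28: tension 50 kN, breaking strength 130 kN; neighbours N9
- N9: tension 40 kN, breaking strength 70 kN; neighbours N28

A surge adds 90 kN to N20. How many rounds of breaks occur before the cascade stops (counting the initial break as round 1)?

Round 1 — N20 at 100 > 70. N20 snaps.
  N20 sheds 100 kN to N19: 100 each.
    N19: 40+100 = 140 > 90
Round 2 — N19 snaps.
  N19 sheds 140 kN: no online neighbours, lost.
No further breaks.

2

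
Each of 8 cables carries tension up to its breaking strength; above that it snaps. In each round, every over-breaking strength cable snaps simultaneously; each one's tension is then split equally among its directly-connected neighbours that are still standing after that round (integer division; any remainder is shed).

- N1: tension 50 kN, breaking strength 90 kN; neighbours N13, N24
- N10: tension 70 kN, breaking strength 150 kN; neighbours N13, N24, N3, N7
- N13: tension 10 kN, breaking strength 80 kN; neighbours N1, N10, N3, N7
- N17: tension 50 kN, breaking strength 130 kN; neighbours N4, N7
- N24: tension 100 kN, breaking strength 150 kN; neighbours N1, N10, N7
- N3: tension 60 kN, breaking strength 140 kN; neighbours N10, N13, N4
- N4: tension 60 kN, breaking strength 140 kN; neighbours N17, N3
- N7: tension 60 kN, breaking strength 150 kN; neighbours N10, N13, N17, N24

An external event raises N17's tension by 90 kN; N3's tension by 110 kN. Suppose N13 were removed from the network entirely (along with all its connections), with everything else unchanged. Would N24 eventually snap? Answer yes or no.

yes

With N13 removed:
Round 1 — N17 at 140 > 130; N3 at 170 > 140. N17, N3 snap.
  N17 sheds 140 kN to N4, N7: 70 each.
    N4: 60+70 = 130 ≤ 140
    N7: 60+70 = 130 ≤ 150
  N3 sheds 170 kN to N10, N4: 85 each.
    N10: 70+85 = 155 > 150
    N4: 130+85 = 215 > 140
Round 2 — N10, N4 snap.
  N10 sheds 155 kN to N24, N7: 77 each (1 lost).
    N24: 100+77 = 177 > 150
    N7: 130+77 = 207 > 150
  N4 sheds 215 kN: no online neighbours, lost.
Round 3 — N24, N7 snap.
  N24 sheds 177 kN to N1: 177 each.
    N1: 50+177 = 227 > 90
  N7 sheds 207 kN: no online neighbours, lost.
Round 4 — N1 snaps.
  N1 sheds 227 kN: no online neighbours, lost.
No further breaks.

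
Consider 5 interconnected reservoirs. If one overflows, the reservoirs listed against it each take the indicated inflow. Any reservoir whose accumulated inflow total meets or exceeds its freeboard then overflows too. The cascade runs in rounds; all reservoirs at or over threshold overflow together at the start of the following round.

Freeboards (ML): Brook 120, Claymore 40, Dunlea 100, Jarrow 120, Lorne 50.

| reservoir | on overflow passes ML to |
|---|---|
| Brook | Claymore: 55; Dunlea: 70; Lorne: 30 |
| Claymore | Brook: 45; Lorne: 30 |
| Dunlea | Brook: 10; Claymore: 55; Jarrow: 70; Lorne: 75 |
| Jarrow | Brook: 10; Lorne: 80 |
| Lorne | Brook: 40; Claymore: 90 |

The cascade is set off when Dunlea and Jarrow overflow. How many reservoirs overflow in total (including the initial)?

Round 1 — Dunlea, Jarrow overflow (initial).
  Brook: +10+10 → 20 < 120
  Claymore: +55 → 55 ≥ 40
  Lorne: +75+80 → 155 ≥ 50
Round 2 — Claymore, Lorne overflow.
  Brook: +45+40 → 105 < 120
No further overflows.

4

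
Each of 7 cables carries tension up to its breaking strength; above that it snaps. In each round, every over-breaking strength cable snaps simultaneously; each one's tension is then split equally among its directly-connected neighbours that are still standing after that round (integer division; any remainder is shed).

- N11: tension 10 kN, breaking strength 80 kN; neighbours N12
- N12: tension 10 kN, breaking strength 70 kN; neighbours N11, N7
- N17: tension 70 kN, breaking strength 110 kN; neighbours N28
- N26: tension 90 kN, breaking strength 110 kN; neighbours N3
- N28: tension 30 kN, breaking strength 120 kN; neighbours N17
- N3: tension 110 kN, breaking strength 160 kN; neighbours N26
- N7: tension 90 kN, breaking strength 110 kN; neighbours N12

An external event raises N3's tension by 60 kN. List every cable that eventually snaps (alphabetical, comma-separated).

Round 1 — N3 at 170 > 160. N3 snaps.
  N3 sheds 170 kN to N26: 170 each.
    N26: 90+170 = 260 > 110
Round 2 — N26 snaps.
  N26 sheds 260 kN: no online neighbours, lost.
No further breaks.

N26, N3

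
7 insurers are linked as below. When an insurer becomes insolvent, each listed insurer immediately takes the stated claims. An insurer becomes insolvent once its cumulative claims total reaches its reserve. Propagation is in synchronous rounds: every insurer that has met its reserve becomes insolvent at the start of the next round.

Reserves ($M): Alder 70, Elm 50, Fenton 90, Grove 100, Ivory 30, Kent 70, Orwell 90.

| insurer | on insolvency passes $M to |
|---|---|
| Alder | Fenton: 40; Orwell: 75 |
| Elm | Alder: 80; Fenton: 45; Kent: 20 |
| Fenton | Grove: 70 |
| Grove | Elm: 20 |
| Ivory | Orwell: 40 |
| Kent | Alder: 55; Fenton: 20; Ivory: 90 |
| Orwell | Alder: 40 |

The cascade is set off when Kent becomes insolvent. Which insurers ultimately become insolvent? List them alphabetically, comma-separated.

Ivory, Kent

Round 1 — Kent becomes insolvent (initial).
  Alder: +55 → 55 < 70
  Fenton: +20 → 20 < 90
  Ivory: +90 → 90 ≥ 30
Round 2 — Ivory becomes insolvent.
  Orwell: +40 → 40 < 90
No further insolvencies.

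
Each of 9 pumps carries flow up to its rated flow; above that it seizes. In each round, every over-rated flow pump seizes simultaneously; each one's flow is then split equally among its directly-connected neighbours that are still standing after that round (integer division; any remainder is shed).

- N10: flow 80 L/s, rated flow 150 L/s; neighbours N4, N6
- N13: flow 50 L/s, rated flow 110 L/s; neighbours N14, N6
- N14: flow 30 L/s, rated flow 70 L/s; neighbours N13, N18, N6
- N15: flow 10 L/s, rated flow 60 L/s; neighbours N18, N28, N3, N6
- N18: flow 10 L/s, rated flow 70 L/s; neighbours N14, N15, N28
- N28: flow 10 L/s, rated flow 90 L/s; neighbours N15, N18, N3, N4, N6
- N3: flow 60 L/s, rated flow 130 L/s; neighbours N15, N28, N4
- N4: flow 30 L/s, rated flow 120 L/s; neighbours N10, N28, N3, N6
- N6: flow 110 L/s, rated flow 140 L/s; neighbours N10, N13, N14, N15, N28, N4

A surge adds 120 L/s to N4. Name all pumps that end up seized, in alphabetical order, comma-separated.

N4, N6

Round 1 — N4 at 150 > 120. N4 seizes.
  N4 sheds 150 L/s to N10, N28, N3, N6: 37 each (2 lost).
    N10: 80+37 = 117 ≤ 150
    N28: 10+37 = 47 ≤ 90
    N3: 60+37 = 97 ≤ 130
    N6: 110+37 = 147 > 140
Round 2 — N6 seizes.
  N6 sheds 147 L/s to N10, N13, N14, N15, N28: 29 each (2 lost).
    N10: 117+29 = 146 ≤ 150
    N13: 50+29 = 79 ≤ 110
    N14: 30+29 = 59 ≤ 70
    N15: 10+29 = 39 ≤ 60
    N28: 47+29 = 76 ≤ 90
No further seizures.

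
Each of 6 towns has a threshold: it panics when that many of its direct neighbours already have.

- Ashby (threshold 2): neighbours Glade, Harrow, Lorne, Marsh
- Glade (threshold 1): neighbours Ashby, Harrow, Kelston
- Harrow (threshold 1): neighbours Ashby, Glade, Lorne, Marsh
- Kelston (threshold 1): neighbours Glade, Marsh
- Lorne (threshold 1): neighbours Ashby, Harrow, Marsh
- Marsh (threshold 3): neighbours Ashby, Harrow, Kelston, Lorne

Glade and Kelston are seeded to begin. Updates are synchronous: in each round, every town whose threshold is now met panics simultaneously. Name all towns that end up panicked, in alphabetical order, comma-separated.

Ashby, Glade, Harrow, Kelston, Lorne, Marsh

Round 1 — Glade, Kelston panic (initial).
Round 2 — checking thresholds:
  Ashby: 1 of 4 neighbours < 2, holds.
  Harrow: 1 of 4 neighbours ≥ 1, panics.
  Marsh: 1 of 4 neighbours < 3, holds.
Round 3 — checking thresholds:
  Ashby: 2 of 4 neighbours ≥ 2, panics.
  Lorne: 1 of 3 neighbours ≥ 1, panics.
  Marsh: 2 of 4 neighbours < 3, holds.
Round 4 — checking thresholds:
  Marsh: 4 of 4 neighbours ≥ 3, panics.
Round 5 — no new panics; cascade stops.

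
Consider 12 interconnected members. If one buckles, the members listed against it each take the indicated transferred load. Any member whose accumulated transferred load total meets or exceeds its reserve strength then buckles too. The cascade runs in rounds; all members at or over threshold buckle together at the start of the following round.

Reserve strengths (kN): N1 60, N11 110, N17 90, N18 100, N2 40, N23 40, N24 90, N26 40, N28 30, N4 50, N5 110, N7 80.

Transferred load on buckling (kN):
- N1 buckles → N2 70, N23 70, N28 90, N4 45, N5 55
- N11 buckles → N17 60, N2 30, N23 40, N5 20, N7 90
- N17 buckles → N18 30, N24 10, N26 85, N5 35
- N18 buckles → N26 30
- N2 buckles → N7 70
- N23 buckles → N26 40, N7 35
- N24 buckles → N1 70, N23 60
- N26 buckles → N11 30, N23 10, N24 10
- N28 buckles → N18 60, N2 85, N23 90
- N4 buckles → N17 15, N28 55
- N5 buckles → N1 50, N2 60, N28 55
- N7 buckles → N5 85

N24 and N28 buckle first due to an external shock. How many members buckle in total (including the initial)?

8

Round 1 — N24, N28 buckle (initial).
  N1: +70 → 70 ≥ 60
  N18: +60 → 60 < 100
  N2: +85 → 85 ≥ 40
  N23: +60+90 → 150 ≥ 40
Round 2 — N1, N2, N23 buckle.
  N26: +40 → 40 ≥ 40
  N4: +45 → 45 < 50
  N5: +55 → 55 < 110
  N7: +70+35 → 105 ≥ 80
Round 3 — N26, N7 buckle.
  N11: +30 → 30 < 110
  N5: +85 → 140 ≥ 110
Round 4 — N5 buckles.
No further bucklings.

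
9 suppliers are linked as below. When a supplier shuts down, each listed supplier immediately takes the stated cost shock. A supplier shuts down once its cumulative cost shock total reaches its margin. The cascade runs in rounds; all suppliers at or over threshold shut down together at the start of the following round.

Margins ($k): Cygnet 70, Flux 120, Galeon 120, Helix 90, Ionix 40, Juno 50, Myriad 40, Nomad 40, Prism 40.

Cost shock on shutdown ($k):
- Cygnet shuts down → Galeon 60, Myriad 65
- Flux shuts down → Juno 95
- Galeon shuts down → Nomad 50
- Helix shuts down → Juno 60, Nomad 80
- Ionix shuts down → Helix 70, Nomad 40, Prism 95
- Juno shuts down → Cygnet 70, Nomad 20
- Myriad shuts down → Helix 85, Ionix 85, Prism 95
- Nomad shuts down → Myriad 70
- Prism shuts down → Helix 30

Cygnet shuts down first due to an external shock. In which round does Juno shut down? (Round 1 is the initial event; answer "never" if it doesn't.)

5

Round 1 — Cygnet shuts down (initial).
  Galeon: +60 → 60 < 120
  Myriad: +65 → 65 ≥ 40
Round 2 — Myriad shuts down.
  Helix: +85 → 85 < 90
  Ionix: +85 → 85 ≥ 40
  Prism: +95 → 95 ≥ 40
Round 3 — Ionix, Prism shut down.
  Helix: +70+30 → 185 ≥ 90
  Nomad: +40 → 40 ≥ 40
Round 4 — Helix, Nomad shut down.
  Juno: +60 → 60 ≥ 50
Round 5 — Juno shuts down.
No further shutdowns.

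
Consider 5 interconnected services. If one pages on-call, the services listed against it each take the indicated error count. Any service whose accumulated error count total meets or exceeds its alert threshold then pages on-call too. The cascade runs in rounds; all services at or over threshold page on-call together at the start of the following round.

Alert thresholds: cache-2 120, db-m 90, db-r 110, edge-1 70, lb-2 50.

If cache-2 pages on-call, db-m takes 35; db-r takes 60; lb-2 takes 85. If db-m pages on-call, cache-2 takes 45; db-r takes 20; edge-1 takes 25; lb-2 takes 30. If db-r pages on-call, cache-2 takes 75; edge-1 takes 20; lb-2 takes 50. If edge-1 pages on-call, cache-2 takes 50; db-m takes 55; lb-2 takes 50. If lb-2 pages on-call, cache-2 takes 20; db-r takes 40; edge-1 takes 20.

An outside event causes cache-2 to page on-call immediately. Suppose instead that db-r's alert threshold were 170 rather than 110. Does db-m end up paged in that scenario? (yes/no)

With db-r's alert threshold at 170:
Round 1 — cache-2 pages on-call (initial).
  db-m: +35 → 35 < 90
  db-r: +60 → 60 < 170
  lb-2: +85 → 85 ≥ 50
Round 2 — lb-2 pages on-call.
  db-r: +40 → 100 < 170
  edge-1: +20 → 20 < 70
No further pages.

no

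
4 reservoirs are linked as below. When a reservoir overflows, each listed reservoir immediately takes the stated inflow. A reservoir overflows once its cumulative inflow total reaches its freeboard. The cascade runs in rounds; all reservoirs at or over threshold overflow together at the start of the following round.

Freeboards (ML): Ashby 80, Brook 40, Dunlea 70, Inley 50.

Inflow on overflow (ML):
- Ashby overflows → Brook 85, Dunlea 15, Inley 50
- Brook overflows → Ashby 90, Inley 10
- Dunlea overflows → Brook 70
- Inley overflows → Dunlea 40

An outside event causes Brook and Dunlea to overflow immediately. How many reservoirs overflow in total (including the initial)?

4

Round 1 — Brook, Dunlea overflow (initial).
  Ashby: +90 → 90 ≥ 80
  Inley: +10 → 10 < 50
Round 2 — Ashby overflows.
  Inley: +50 → 60 ≥ 50
Round 3 — Inley overflows.
No further overflows.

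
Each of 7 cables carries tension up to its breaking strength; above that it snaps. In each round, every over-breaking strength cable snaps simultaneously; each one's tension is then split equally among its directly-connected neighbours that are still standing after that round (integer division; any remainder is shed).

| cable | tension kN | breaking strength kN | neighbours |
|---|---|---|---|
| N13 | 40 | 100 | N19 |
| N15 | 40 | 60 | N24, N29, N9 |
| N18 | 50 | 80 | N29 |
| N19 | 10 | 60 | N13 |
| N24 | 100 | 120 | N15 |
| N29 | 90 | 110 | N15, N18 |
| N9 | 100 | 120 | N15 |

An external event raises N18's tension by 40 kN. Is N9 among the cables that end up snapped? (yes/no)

yes

Round 1 — N18 at 90 > 80. N18 snaps.
  N18 sheds 90 kN to N29: 90 each.
    N29: 90+90 = 180 > 110
Round 2 — N29 snaps.
  N29 sheds 180 kN to N15: 180 each.
    N15: 40+180 = 220 > 60
Round 3 — N15 snaps.
  N15 sheds 220 kN to N24, N9: 110 each.
    N24: 100+110 = 210 > 120
    N9: 100+110 = 210 > 120
Round 4 — N24, N9 snap.
  N24 sheds 210 kN: no online neighbours, lost.
  N9 sheds 210 kN: no online neighbours, lost.
No further breaks.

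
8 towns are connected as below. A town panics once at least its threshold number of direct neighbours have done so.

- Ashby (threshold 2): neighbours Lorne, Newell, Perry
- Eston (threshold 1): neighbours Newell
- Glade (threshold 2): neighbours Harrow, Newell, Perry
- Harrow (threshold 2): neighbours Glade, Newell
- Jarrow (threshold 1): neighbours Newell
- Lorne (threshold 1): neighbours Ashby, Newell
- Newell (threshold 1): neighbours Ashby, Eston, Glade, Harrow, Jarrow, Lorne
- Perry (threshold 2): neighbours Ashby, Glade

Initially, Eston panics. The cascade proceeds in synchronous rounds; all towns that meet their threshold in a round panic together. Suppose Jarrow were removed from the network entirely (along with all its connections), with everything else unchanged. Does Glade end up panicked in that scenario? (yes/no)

With Jarrow removed:
Round 1 — Eston panics (initial).
Round 2 — checking thresholds:
  Newell: 1 of 5 neighbours ≥ 1, panics.
Round 3 — checking thresholds:
  Ashby: 1 of 3 neighbours < 2, not yet.
  Glade: 1 of 3 neighbours < 2, not yet.
  Harrow: 1 of 2 neighbours < 2, not yet.
  Lorne: 1 of 2 neighbours ≥ 1, panics.
Round 4 — checking thresholds:
  Ashby: 2 of 3 neighbours ≥ 2, panics.
  Glade: 1 of 3 neighbours < 2, not yet.
  Harrow: 1 of 2 neighbours < 2, not yet.
Round 5 — no new panics; cascade stops.

no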